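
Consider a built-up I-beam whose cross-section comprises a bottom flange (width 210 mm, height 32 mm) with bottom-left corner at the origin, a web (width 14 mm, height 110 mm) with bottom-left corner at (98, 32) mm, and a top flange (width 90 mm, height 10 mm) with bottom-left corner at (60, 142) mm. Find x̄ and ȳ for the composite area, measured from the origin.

x̄ = 105.00 mm, ȳ = 40.81 mm

Part | A | x̄ᵢ | ȳᵢ | A·x̄ᵢ | A·ȳᵢ
bottom flange | 6720.00 | 105.00 | 16.00 | 705600.00 | 107520.00
web | 1540.00 | 105.00 | 87.00 | 161700.00 | 133980.00
top flange | 900.00 | 105.00 | 147.00 | 94500.00 | 132300.00
Σ | 9160.00 |  |  | 961800.00 | 373800.00
x̄ = 961800.00 / 9160.00 = 105.00 mm
ȳ = 373800.00 / 9160.00 = 40.81 mm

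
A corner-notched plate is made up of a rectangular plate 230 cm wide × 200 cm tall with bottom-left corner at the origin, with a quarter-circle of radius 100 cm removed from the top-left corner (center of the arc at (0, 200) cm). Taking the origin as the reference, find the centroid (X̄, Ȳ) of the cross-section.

X̄ = 129.94 cm, Ȳ = 88.15 cm

plate: A = 230 × 200 = 46000.00, centroid at (115.00, 100.00).
removed quarter-circle: A = −¼π·100² = -7853.98, centroid at (42.44, 157.56).
ΣA = 38146.02 cm²
ΣAX̄ = (46000.00)(115.00) + (-7853.98)(42.44) = 4956666.67 cm³
ΣAȲ = (46000.00)(100.00) + (-7853.98)(157.56) = 3362537.01 cm³
X̄ = 4956666.67 / 38146.02 = 129.94 cm
Ȳ = 3362537.01 / 38146.02 = 88.15 cm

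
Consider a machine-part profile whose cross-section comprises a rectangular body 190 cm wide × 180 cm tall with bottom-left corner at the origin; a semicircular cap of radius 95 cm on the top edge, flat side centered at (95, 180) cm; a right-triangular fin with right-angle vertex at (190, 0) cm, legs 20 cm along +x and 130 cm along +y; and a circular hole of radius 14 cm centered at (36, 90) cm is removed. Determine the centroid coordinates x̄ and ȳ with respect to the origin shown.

x̄ = 98.43 cm, ȳ = 126.42 cm

rectangular body: A = 190 × 180 = 34200.00, centroid at (95.00, 90.00).
semicircular top: A = ½π·95² = 14176.44, centroid at (95.00, 220.32).
triangular fin: A = ½·20·130 = 1300.00, centroid at (196.67, 43.33).
hole: A = −π·14² = -615.75, centroid at (36.00, 90.00).
ΣA = 49060.68 cm²
ΣAx̄ = (34200.00)(95.00) + (14176.44)(95.00) + (1300.00)(196.67) + (-615.75)(36.00) = 4829261.09 cm³
ΣAȳ = (34200.00)(90.00) + (14176.44)(220.32) + (1300.00)(43.33) + (-615.75)(90.00) = 6202257.61 cm³
x̄ = 4829261.09 / 49060.68 = 98.43 cm
ȳ = 6202257.61 / 49060.68 = 126.42 cm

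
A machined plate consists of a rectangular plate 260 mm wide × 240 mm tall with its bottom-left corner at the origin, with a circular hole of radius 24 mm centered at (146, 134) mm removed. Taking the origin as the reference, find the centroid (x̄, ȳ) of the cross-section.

plate: A = 260 × 240 = 62400.00, centroid at (130.00, 120.00).
hole: A = −π·24² = -1809.56, centroid at (146.00, 134.00).
ΣA = 60590.44 mm²
ΣAx̄ = (62400.00)(130.00) + (-1809.56)(146.00) = 7847804.62 mm³
ΣAȳ = (62400.00)(120.00) + (-1809.56)(134.00) = 7245519.31 mm³
x̄ = 7847804.62 / 60590.44 = 129.52 mm
ȳ = 7245519.31 / 60590.44 = 119.58 mm

x̄ = 129.52 mm, ȳ = 119.58 mm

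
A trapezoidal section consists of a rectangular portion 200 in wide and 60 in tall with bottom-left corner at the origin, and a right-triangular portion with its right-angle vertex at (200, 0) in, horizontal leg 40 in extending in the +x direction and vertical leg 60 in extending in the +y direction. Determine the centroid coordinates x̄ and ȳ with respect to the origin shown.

x̄ = 110.30 in, ȳ = 29.09 in

rectangular portion: A = 200 × 60 = 12000.00, centroid at (100.00, 30.00).
triangular portion: A = ½·40·60 = 1200.00, centroid at (213.33, 20.00).
ΣA = 13200.00 in²
ΣAx̄ = (12000.00)(100.00) + (1200.00)(213.33) = 1456000.00 in³
ΣAȳ = (12000.00)(30.00) + (1200.00)(20.00) = 384000.00 in³
x̄ = 1456000.00 / 13200.00 = 110.30 in
ȳ = 384000.00 / 13200.00 = 29.09 in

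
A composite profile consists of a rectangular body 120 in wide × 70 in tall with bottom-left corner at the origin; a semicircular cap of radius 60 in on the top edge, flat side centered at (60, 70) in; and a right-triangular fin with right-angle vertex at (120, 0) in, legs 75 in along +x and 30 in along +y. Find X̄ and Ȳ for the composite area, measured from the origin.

rectangular body: A = 120 × 70 = 8400.00, centroid at (60.00, 35.00).
semicircular top: A = ½π·60² = 5654.87, centroid at (60.00, 95.46).
triangular fin: A = ½·75·30 = 1125.00, centroid at (145.00, 10.00).
ΣA = 15179.87 in²
ΣAX̄ = (8400.00)(60.00) + (5654.87)(60.00) + (1125.00)(145.00) = 1006417.01 in³
ΣAȲ = (8400.00)(35.00) + (5654.87)(95.46) + (1125.00)(10.00) = 845090.67 in³
X̄ = 1006417.01 / 15179.87 = 66.30 in
Ȳ = 845090.67 / 15179.87 = 55.67 in

X̄ = 66.30 in, Ȳ = 55.67 in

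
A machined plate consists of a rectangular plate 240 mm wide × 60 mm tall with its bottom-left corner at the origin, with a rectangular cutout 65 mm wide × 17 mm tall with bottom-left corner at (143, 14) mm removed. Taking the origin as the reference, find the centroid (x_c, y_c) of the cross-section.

x_c = 115.39 mm, y_c = 30.62 mm

plate: A = 240 × 60 = 14400.00, centroid at (120.00, 30.00).
hole: A = −(65 × 17) = -1105.00, centroid at (175.50, 22.50).
ΣA = 13295.00 mm², ΣAx_c = 1534072.50 mm³, ΣAy_c = 407137.50 mm³.
x_c = 1534072.50/13295.00 = 115.39 mm; y_c = 407137.50/13295.00 = 30.62 mm.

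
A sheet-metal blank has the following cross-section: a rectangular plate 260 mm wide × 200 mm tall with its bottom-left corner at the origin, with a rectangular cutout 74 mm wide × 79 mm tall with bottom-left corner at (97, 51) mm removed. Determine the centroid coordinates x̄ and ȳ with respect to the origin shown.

Part | A | x̄ᵢ | ȳᵢ | A·x̄ᵢ | A·ȳᵢ
plate | 52000.00 | 130.00 | 100.00 | 6760000.00 | 5200000.00
hole | -5846.00 | 134.00 | 90.50 | -783364.00 | -529063.00
Σ | 46154.00 |  |  | 5976636.00 | 4670937.00
x̄ = 5976636.00 / 46154.00 = 129.49 mm
ȳ = 4670937.00 / 46154.00 = 101.20 mm

x̄ = 129.49 mm, ȳ = 101.20 mm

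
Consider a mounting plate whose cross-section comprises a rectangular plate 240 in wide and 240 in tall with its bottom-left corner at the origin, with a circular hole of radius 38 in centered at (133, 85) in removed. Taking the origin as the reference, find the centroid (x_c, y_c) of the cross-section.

plate: A = 240 × 240 = 57600.00, centroid at (120.00, 120.00).
hole: A = −π·38² = -4536.46, centroid at (133.00, 85.00).
ΣA = 53063.54 in², ΣAx_c = 6308650.85 in³, ΣAy_c = 6526400.92 in³.
x_c = 6308650.85/53063.54 = 118.89 in; y_c = 6526400.92/53063.54 = 122.99 in.

x_c = 118.89 in, y_c = 122.99 in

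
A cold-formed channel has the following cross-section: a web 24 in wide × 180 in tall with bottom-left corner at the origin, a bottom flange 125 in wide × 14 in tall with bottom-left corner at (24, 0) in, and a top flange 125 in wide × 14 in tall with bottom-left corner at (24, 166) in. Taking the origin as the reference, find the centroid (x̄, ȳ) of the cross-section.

x̄ = 45.34 in, ȳ = 90.00 in

web: A = 24 × 180 = 4320.00, centroid at (12.00, 90.00).
bottom flange: A = 125 × 14 = 1750.00, centroid at (86.50, 7.00).
top flange: A = 125 × 14 = 1750.00, centroid at (86.50, 173.00).
ΣA = 7820.00 in², ΣAx̄ = 354590.00 in³, ΣAȳ = 703800.00 in³.
x̄ = 354590.00/7820.00 = 45.34 in; ȳ = 703800.00/7820.00 = 90.00 in.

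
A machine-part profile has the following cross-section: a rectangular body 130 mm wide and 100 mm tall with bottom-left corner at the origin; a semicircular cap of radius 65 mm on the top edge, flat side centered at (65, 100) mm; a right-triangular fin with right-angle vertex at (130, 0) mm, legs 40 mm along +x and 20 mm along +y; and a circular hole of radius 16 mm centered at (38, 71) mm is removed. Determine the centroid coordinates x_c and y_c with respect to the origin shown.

x_c = 67.76 mm, y_c = 74.99 mm

Part | A | x̄ᵢ | ȳᵢ | A·x̄ᵢ | A·ȳᵢ
rectangular body | 13000.00 | 65.00 | 50.00 | 845000.00 | 650000.00
semicircular top | 6636.61 | 65.00 | 127.59 | 431379.94 | 846744.78
triangular fin | 400.00 | 143.33 | 6.67 | 57333.33 | 2666.67
hole | -804.25 | 38.00 | 71.00 | -30561.41 | -57101.59
Σ | 19232.37 |  |  | 1303151.86 | 1442309.86
x_c = 1303151.86 / 19232.37 = 67.76 mm
y_c = 1442309.86 / 19232.37 = 74.99 mm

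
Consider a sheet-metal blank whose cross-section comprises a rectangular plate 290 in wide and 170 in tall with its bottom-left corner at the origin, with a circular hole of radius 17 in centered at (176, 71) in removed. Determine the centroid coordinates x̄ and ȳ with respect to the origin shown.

x̄ = 144.42 in, ȳ = 85.26 in

plate: A = 290 × 170 = 49300.00, centroid at (145.00, 85.00).
hole: A = −π·17² = -907.92, centroid at (176.00, 71.00).
ΣA = 48392.08 in², ΣAx̄ = 6988706.03 in³, ΣAȳ = 4126037.66 in³.
x̄ = 6988706.03/48392.08 = 144.42 in; ȳ = 4126037.66/48392.08 = 85.26 in.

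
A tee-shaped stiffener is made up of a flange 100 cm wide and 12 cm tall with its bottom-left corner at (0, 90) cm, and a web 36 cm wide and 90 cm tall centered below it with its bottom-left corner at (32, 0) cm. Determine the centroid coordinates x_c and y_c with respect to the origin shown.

web: A = 36 × 90 = 3240.00, centroid at (50.00, 45.00).
flange: A = 100 × 12 = 1200.00, centroid at (50.00, 96.00).
ΣA = 4440.00 cm²
ΣAx_c = (3240.00)(50.00) + (1200.00)(50.00) = 222000.00 cm³
ΣAy_c = (3240.00)(45.00) + (1200.00)(96.00) = 261000.00 cm³
x_c = 222000.00 / 4440.00 = 50.00 cm
y_c = 261000.00 / 4440.00 = 58.78 cm

x_c = 50.00 cm, y_c = 58.78 cm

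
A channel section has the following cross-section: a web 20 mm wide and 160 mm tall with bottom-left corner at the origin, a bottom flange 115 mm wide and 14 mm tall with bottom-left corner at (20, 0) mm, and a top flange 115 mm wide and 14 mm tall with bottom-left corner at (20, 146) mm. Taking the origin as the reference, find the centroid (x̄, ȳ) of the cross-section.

Part | A | x̄ᵢ | ȳᵢ | A·x̄ᵢ | A·ȳᵢ
web | 3200.00 | 10.00 | 80.00 | 32000.00 | 256000.00
bottom flange | 1610.00 | 77.50 | 7.00 | 124775.00 | 11270.00
top flange | 1610.00 | 77.50 | 153.00 | 124775.00 | 246330.00
Σ | 6420.00 |  |  | 281550.00 | 513600.00
x̄ = 281550.00 / 6420.00 = 43.86 mm
ȳ = 513600.00 / 6420.00 = 80.00 mm

x̄ = 43.86 mm, ȳ = 80.00 mm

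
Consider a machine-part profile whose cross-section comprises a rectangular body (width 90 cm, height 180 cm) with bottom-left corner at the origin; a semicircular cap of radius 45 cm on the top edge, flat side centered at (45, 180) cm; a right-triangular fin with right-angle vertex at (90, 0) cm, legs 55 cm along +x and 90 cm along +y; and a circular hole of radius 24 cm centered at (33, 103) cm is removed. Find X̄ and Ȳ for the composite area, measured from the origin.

rectangular body: A = 90 × 180 = 16200.00, centroid at (45.00, 90.00).
semicircular top: A = ½π·45² = 3180.86, centroid at (45.00, 199.10).
triangular fin: A = ½·55·90 = 2475.00, centroid at (108.33, 30.00).
hole: A = −π·24² = -1809.56, centroid at (33.00, 103.00).
ΣA = 20046.31 cm²
ΣAX̄ = (16200.00)(45.00) + (3180.86)(45.00) + (2475.00)(108.33) + (-1809.56)(33.00) = 1080548.42 cm³
ΣAȲ = (16200.00)(90.00) + (3180.86)(199.10) + (2475.00)(30.00) + (-1809.56)(103.00) = 1979170.85 cm³
X̄ = 1080548.42 / 20046.31 = 53.90 cm
Ȳ = 1979170.85 / 20046.31 = 98.73 cm

X̄ = 53.90 cm, Ȳ = 98.73 cm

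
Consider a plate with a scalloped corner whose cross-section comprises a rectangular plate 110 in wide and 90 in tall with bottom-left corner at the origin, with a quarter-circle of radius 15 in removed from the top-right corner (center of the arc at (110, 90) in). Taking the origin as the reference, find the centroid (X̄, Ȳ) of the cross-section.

plate: A = 110 × 90 = 9900.00, centroid at (55.00, 45.00).
removed quarter-circle: A = −¼π·15² = -176.71, centroid at (103.63, 83.63).
ΣA = 9723.29 in², ΣAX̄ = 526186.40 in³, ΣAȲ = 430720.69 in³.
X̄ = 526186.40/9723.29 = 54.12 in; Ȳ = 430720.69/9723.29 = 44.30 in.

X̄ = 54.12 in, Ȳ = 44.30 in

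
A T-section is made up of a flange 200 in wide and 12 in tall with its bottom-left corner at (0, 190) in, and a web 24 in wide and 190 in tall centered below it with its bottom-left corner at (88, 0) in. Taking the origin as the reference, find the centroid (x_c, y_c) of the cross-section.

x_c = 100.00 in, y_c = 129.83 in

Part | A | x̄ᵢ | ȳᵢ | A·x̄ᵢ | A·ȳᵢ
web | 4560.00 | 100.00 | 95.00 | 456000.00 | 433200.00
flange | 2400.00 | 100.00 | 196.00 | 240000.00 | 470400.00
Σ | 6960.00 |  |  | 696000.00 | 903600.00
x_c = 696000.00 / 6960.00 = 100.00 in
y_c = 903600.00 / 6960.00 = 129.83 in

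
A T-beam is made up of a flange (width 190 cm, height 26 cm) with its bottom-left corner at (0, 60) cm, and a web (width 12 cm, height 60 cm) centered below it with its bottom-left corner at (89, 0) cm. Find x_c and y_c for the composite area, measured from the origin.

web: A = 12 × 60 = 720.00, centroid at (95.00, 30.00).
flange: A = 190 × 26 = 4940.00, centroid at (95.00, 73.00).
ΣA = 5660.00 cm²
ΣAx_c = (720.00)(95.00) + (4940.00)(95.00) = 537700.00 cm³
ΣAy_c = (720.00)(30.00) + (4940.00)(73.00) = 382220.00 cm³
x_c = 537700.00 / 5660.00 = 95.00 cm
y_c = 382220.00 / 5660.00 = 67.53 cm

x_c = 95.00 cm, y_c = 67.53 cm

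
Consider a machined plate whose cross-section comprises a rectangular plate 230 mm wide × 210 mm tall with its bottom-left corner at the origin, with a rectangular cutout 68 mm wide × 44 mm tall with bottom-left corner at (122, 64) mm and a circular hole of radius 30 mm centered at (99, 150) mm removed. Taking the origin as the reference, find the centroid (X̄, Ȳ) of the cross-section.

X̄ = 113.18 mm, Ȳ = 103.34 mm

Part | A | x̄ᵢ | ȳᵢ | A·x̄ᵢ | A·ȳᵢ
plate | 48300.00 | 115.00 | 105.00 | 5554500.00 | 5071500.00
hole 1 | -2992.00 | 156.00 | 86.00 | -466752.00 | -257312.00
hole 2 | -2827.43 | 99.00 | 150.00 | -279915.91 | -424115.01
Σ | 42480.57 |  |  | 4807832.09 | 4390072.99
X̄ = 4807832.09 / 42480.57 = 113.18 mm
Ȳ = 4390072.99 / 42480.57 = 103.34 mm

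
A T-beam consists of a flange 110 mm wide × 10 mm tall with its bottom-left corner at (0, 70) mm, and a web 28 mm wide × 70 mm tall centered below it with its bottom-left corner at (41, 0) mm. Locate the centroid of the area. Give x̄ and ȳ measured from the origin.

web: A = 28 × 70 = 1960.00, centroid at (55.00, 35.00).
flange: A = 110 × 10 = 1100.00, centroid at (55.00, 75.00).
ΣA = 3060.00 mm²
ΣAx̄ = (1960.00)(55.00) + (1100.00)(55.00) = 168300.00 mm³
ΣAȳ = (1960.00)(35.00) + (1100.00)(75.00) = 151100.00 mm³
x̄ = 168300.00 / 3060.00 = 55.00 mm
ȳ = 151100.00 / 3060.00 = 49.38 mm

x̄ = 55.00 mm, ȳ = 49.38 mm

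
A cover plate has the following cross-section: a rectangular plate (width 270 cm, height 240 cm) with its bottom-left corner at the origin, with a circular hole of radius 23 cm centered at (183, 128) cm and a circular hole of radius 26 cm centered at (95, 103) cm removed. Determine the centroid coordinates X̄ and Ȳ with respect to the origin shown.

X̄ = 135.08 cm, Ȳ = 120.37 cm

Part | A | x̄ᵢ | ȳᵢ | A·x̄ᵢ | A·ȳᵢ
plate | 64800.00 | 135.00 | 120.00 | 8748000.00 | 7776000.00
hole 1 | -1661.90 | 183.00 | 128.00 | -304128.16 | -212723.52
hole 2 | -2123.72 | 95.00 | 103.00 | -201753.08 | -218742.81
Σ | 61014.38 |  |  | 8242118.76 | 7344533.66
X̄ = 8242118.76 / 61014.38 = 135.08 cm
Ȳ = 7344533.66 / 61014.38 = 120.37 cm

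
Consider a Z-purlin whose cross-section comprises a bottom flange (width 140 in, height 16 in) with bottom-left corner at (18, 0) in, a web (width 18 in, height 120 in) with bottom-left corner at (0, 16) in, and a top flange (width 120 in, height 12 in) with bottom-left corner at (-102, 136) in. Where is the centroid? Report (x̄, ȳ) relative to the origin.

x̄ = 26.73 in, ȳ = 66.19 in

bottom flange: A = 140 × 16 = 2240.00, centroid at (88.00, 8.00).
web: A = 18 × 120 = 2160.00, centroid at (9.00, 76.00).
top flange: A = 120 × 12 = 1440.00, centroid at (-42.00, 142.00).
ΣA = 5840.00 in², ΣAx̄ = 156080.00 in³, ΣAȳ = 386560.00 in³.
x̄ = 156080.00/5840.00 = 26.73 in; ȳ = 386560.00/5840.00 = 66.19 in.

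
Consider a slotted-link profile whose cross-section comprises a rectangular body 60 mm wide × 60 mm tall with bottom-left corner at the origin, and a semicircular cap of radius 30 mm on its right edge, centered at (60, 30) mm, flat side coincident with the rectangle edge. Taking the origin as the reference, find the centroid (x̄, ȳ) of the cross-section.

x̄ = 42.05 mm, ȳ = 30.00 mm

Part | A | x̄ᵢ | ȳᵢ | A·x̄ᵢ | A·ȳᵢ
rectangular body | 3600.00 | 30.00 | 30.00 | 108000.00 | 108000.00
semicircular end | 1413.72 | 72.73 | 30.00 | 102823.00 | 42411.50
Σ | 5013.72 |  |  | 210823.00 | 150411.50
x̄ = 210823.00 / 5013.72 = 42.05 mm
ȳ = 150411.50 / 5013.72 = 30.00 mm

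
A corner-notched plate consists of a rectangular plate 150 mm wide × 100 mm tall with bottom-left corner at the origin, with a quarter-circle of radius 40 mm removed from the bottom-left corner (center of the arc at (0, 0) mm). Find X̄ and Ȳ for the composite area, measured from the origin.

plate: A = 150 × 100 = 15000.00, centroid at (75.00, 50.00).
removed quarter-circle: A = −¼π·40² = -1256.64, centroid at (16.98, 16.98).
ΣA = 13743.36 mm², ΣAX̄ = 1103666.67 mm³, ΣAȲ = 728666.67 mm³.
X̄ = 1103666.67/13743.36 = 80.31 mm; Ȳ = 728666.67/13743.36 = 53.02 mm.

X̄ = 80.31 mm, Ȳ = 53.02 mm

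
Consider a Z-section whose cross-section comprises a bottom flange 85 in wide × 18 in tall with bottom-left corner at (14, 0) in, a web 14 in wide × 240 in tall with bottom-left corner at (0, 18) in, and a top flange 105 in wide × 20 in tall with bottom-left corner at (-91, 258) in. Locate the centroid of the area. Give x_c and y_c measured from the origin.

Part | A | x̄ᵢ | ȳᵢ | A·x̄ᵢ | A·ȳᵢ
bottom flange | 1530.00 | 56.50 | 9.00 | 86445.00 | 13770.00
web | 3360.00 | 7.00 | 138.00 | 23520.00 | 463680.00
top flange | 2100.00 | -38.50 | 268.00 | -80850.00 | 562800.00
Σ | 6990.00 |  |  | 29115.00 | 1040250.00
x_c = 29115.00 / 6990.00 = 4.17 in
y_c = 1040250.00 / 6990.00 = 148.82 in

x_c = 4.17 in, y_c = 148.82 in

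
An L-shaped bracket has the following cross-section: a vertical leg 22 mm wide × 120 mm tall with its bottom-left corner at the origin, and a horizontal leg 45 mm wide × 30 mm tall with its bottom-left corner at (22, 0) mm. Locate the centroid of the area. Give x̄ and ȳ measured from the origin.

x̄ = 22.33 mm, ȳ = 44.77 mm

Part | A | x̄ᵢ | ȳᵢ | A·x̄ᵢ | A·ȳᵢ
vertical leg | 2640.00 | 11.00 | 60.00 | 29040.00 | 158400.00
horizontal leg | 1350.00 | 44.50 | 15.00 | 60075.00 | 20250.00
Σ | 3990.00 |  |  | 89115.00 | 178650.00
x̄ = 89115.00 / 3990.00 = 22.33 mm
ȳ = 178650.00 / 3990.00 = 44.77 mm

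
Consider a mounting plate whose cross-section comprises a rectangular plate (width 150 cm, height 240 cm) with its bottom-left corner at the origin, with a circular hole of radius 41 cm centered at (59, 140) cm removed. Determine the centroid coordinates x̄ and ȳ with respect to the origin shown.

Part | A | x̄ᵢ | ȳᵢ | A·x̄ᵢ | A·ȳᵢ
plate | 36000.00 | 75.00 | 120.00 | 2700000.00 | 4320000.00
hole | -5281.02 | 59.00 | 140.00 | -311580.02 | -739342.42
Σ | 30718.98 |  |  | 2388419.98 | 3580657.58
x̄ = 2388419.98 / 30718.98 = 77.75 cm
ȳ = 3580657.58 / 30718.98 = 116.56 cm

x̄ = 77.75 cm, ȳ = 116.56 cm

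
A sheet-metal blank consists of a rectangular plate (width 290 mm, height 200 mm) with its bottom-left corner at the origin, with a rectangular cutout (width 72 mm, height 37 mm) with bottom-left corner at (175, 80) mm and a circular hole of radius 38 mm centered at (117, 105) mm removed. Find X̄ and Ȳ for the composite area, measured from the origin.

plate: A = 290 × 200 = 58000.00, centroid at (145.00, 100.00).
hole 1: A = −(72 × 37) = -2664.00, centroid at (211.00, 98.50).
hole 2: A = −π·38² = -4536.46, centroid at (117.00, 105.00).
ΣA = 50799.54 mm²
ΣAX̄ = (58000.00)(145.00) + (-2664.00)(211.00) + (-4536.46)(117.00) = 7317130.20 mm³
ΣAȲ = (58000.00)(100.00) + (-2664.00)(98.50) + (-4536.46)(105.00) = 5061267.72 mm³
X̄ = 7317130.20 / 50799.54 = 144.04 mm
Ȳ = 5061267.72 / 50799.54 = 99.63 mm

X̄ = 144.04 mm, Ȳ = 99.63 mm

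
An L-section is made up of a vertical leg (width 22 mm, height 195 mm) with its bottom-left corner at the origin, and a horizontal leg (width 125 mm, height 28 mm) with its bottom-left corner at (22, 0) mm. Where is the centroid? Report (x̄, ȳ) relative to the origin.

x̄ = 44.02 mm, ȳ = 59.98 mm

Part | A | x̄ᵢ | ȳᵢ | A·x̄ᵢ | A·ȳᵢ
vertical leg | 4290.00 | 11.00 | 97.50 | 47190.00 | 418275.00
horizontal leg | 3500.00 | 84.50 | 14.00 | 295750.00 | 49000.00
Σ | 7790.00 |  |  | 342940.00 | 467275.00
x̄ = 342940.00 / 7790.00 = 44.02 mm
ȳ = 467275.00 / 7790.00 = 59.98 mm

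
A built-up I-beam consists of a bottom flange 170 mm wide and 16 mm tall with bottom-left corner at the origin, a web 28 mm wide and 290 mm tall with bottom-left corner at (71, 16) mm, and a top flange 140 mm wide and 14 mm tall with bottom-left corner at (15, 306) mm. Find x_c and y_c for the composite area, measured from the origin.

x_c = 85.00 mm, y_c = 151.76 mm

bottom flange: A = 170 × 16 = 2720.00, centroid at (85.00, 8.00).
web: A = 28 × 290 = 8120.00, centroid at (85.00, 161.00).
top flange: A = 140 × 14 = 1960.00, centroid at (85.00, 313.00).
ΣA = 12800.00 mm²
ΣAx_c = (2720.00)(85.00) + (8120.00)(85.00) + (1960.00)(85.00) = 1088000.00 mm³
ΣAy_c = (2720.00)(8.00) + (8120.00)(161.00) + (1960.00)(313.00) = 1942560.00 mm³
x_c = 1088000.00 / 12800.00 = 85.00 mm
y_c = 1942560.00 / 12800.00 = 151.76 mm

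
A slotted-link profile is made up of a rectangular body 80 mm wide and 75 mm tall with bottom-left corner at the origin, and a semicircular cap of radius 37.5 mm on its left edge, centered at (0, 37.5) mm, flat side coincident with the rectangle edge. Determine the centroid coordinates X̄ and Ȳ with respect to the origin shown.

rectangular body: A = 80 × 75 = 6000.00, centroid at (40.00, 37.50).
semicircular end: A = ½π·37.5² = 2208.93, centroid at (-15.92, 37.50).
ΣA = 8208.93 mm², ΣAX̄ = 204843.75 mm³, ΣAȲ = 307834.96 mm³.
X̄ = 204843.75/8208.93 = 24.95 mm; Ȳ = 307834.96/8208.93 = 37.50 mm.

X̄ = 24.95 mm, Ȳ = 37.50 mm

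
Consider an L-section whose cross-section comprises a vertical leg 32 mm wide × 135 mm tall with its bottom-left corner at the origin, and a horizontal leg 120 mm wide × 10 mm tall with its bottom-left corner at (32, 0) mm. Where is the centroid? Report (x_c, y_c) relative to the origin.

x_c = 32.52 mm, y_c = 53.91 mm

vertical leg: A = 32 × 135 = 4320.00, centroid at (16.00, 67.50).
horizontal leg: A = 120 × 10 = 1200.00, centroid at (92.00, 5.00).
ΣA = 5520.00 mm², ΣAx_c = 179520.00 mm³, ΣAy_c = 297600.00 mm³.
x_c = 179520.00/5520.00 = 32.52 mm; y_c = 297600.00/5520.00 = 53.91 mm.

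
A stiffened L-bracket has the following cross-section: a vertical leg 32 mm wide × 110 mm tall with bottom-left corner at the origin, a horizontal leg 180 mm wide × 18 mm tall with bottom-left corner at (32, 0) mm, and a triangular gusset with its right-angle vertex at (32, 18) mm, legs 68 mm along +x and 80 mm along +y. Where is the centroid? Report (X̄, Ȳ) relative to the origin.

vertical leg: A = 32 × 110 = 3520.00, centroid at (16.00, 55.00).
horizontal leg: A = 180 × 18 = 3240.00, centroid at (122.00, 9.00).
gusset: A = ½·68·80 = 2720.00, centroid at (54.67, 44.67).
ΣA = 9480.00 mm², ΣAX̄ = 600293.33 mm³, ΣAȲ = 344253.33 mm³.
X̄ = 600293.33/9480.00 = 63.32 mm; Ȳ = 344253.33/9480.00 = 36.31 mm.

X̄ = 63.32 mm, Ȳ = 36.31 mm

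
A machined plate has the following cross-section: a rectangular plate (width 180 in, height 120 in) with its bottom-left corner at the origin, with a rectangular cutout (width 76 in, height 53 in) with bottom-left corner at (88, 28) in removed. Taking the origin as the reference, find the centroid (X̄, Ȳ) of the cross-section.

plate: A = 180 × 120 = 21600.00, centroid at (90.00, 60.00).
hole: A = −(76 × 53) = -4028.00, centroid at (126.00, 54.50).
ΣA = 17572.00 in², ΣAX̄ = 1436472.00 in³, ΣAȲ = 1076474.00 in³.
X̄ = 1436472.00/17572.00 = 81.75 in; Ȳ = 1076474.00/17572.00 = 61.26 in.

X̄ = 81.75 in, Ȳ = 61.26 in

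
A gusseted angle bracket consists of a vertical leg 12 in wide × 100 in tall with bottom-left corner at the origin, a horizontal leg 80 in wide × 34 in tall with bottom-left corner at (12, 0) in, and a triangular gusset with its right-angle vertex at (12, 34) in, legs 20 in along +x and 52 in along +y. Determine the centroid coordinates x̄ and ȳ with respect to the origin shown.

vertical leg: A = 12 × 100 = 1200.00, centroid at (6.00, 50.00).
horizontal leg: A = 80 × 34 = 2720.00, centroid at (52.00, 17.00).
gusset: A = ½·20·52 = 520.00, centroid at (18.67, 51.33).
ΣA = 4440.00 in², ΣAx̄ = 158346.67 in³, ΣAȳ = 132933.33 in³.
x̄ = 158346.67/4440.00 = 35.66 in; ȳ = 132933.33/4440.00 = 29.94 in.

x̄ = 35.66 in, ȳ = 29.94 in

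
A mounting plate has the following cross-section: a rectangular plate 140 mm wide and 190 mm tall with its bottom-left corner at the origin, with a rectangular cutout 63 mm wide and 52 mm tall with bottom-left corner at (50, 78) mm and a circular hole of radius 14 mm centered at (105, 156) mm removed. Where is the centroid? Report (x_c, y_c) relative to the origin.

x_c = 67.39 mm, y_c = 92.05 mm

plate: A = 140 × 190 = 26600.00, centroid at (70.00, 95.00).
hole 1: A = −(63 × 52) = -3276.00, centroid at (81.50, 104.00).
hole 2: A = −π·14² = -615.75, centroid at (105.00, 156.00).
ΣA = 22708.25 mm², ΣAx_c = 1530352.02 mm³, ΣAy_c = 2090238.66 mm³.
x_c = 1530352.02/22708.25 = 67.39 mm; y_c = 2090238.66/22708.25 = 92.05 mm.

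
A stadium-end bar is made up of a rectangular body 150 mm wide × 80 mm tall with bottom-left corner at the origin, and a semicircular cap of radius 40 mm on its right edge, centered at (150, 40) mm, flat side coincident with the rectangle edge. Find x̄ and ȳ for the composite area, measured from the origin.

x̄ = 90.93 mm, ȳ = 40.00 mm

rectangular body: A = 150 × 80 = 12000.00, centroid at (75.00, 40.00).
semicircular end: A = ½π·40² = 2513.27, centroid at (166.98, 40.00).
ΣA = 14513.27 mm²
ΣAx̄ = (12000.00)(75.00) + (2513.27)(166.98) = 1319657.79 mm³
ΣAȳ = (12000.00)(40.00) + (2513.27)(40.00) = 580530.96 mm³
x̄ = 1319657.79 / 14513.27 = 90.93 mm
ȳ = 580530.96 / 14513.27 = 40.00 mm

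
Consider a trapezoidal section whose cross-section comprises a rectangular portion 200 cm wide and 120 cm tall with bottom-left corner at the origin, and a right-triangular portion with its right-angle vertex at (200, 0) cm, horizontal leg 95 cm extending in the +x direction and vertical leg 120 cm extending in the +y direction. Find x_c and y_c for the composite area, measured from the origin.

x_c = 125.27 cm, y_c = 56.16 cm

Part | A | x̄ᵢ | ȳᵢ | A·x̄ᵢ | A·ȳᵢ
rectangular portion | 24000.00 | 100.00 | 60.00 | 2400000.00 | 1440000.00
triangular portion | 5700.00 | 231.67 | 40.00 | 1320500.00 | 228000.00
Σ | 29700.00 |  |  | 3720500.00 | 1668000.00
x_c = 3720500.00 / 29700.00 = 125.27 cm
y_c = 1668000.00 / 29700.00 = 56.16 cm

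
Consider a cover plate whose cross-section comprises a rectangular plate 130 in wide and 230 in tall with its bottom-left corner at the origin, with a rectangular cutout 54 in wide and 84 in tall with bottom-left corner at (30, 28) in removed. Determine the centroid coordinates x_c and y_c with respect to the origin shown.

plate: A = 130 × 230 = 29900.00, centroid at (65.00, 115.00).
hole: A = −(54 × 84) = -4536.00, centroid at (57.00, 70.00).
ΣA = 25364.00 in², ΣAx_c = 1684948.00 in³, ΣAy_c = 3120980.00 in³.
x_c = 1684948.00/25364.00 = 66.43 in; y_c = 3120980.00/25364.00 = 123.05 in.

x_c = 66.43 in, y_c = 123.05 in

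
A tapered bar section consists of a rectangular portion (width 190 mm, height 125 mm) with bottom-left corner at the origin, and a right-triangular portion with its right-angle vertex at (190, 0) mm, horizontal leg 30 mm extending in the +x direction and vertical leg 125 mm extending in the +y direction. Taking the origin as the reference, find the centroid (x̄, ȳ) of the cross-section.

Part | A | x̄ᵢ | ȳᵢ | A·x̄ᵢ | A·ȳᵢ
rectangular portion | 23750.00 | 95.00 | 62.50 | 2256250.00 | 1484375.00
triangular portion | 1875.00 | 200.00 | 41.67 | 375000.00 | 78125.00
Σ | 25625.00 |  |  | 2631250.00 | 1562500.00
x̄ = 2631250.00 / 25625.00 = 102.68 mm
ȳ = 1562500.00 / 25625.00 = 60.98 mm

x̄ = 102.68 mm, ȳ = 60.98 mm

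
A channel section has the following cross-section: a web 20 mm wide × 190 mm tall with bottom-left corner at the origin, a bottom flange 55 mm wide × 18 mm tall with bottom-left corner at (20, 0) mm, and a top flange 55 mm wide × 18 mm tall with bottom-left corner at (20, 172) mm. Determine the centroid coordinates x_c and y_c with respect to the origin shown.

x_c = 22.85 mm, y_c = 95.00 mm

web: A = 20 × 190 = 3800.00, centroid at (10.00, 95.00).
bottom flange: A = 55 × 18 = 990.00, centroid at (47.50, 9.00).
top flange: A = 55 × 18 = 990.00, centroid at (47.50, 181.00).
ΣA = 5780.00 mm², ΣAx_c = 132050.00 mm³, ΣAy_c = 549100.00 mm³.
x_c = 132050.00/5780.00 = 22.85 mm; y_c = 549100.00/5780.00 = 95.00 mm.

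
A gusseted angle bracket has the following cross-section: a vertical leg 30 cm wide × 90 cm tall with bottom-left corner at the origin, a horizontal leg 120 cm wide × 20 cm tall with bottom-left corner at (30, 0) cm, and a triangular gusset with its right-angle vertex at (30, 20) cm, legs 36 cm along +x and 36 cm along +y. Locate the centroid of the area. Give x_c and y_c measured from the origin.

x_c = 49.36 cm, y_c = 28.92 cm

Part | A | x̄ᵢ | ȳᵢ | A·x̄ᵢ | A·ȳᵢ
vertical leg | 2700.00 | 15.00 | 45.00 | 40500.00 | 121500.00
horizontal leg | 2400.00 | 90.00 | 10.00 | 216000.00 | 24000.00
gusset | 648.00 | 42.00 | 32.00 | 27216.00 | 20736.00
Σ | 5748.00 |  |  | 283716.00 | 166236.00
x_c = 283716.00 / 5748.00 = 49.36 cm
y_c = 166236.00 / 5748.00 = 28.92 cm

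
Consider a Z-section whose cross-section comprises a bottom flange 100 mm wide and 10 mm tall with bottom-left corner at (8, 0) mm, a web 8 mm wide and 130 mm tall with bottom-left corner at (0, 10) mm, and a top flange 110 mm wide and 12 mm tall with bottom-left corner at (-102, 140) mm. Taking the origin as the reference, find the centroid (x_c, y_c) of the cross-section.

x_c = 0.04 mm, y_c = 82.06 mm

Part | A | x̄ᵢ | ȳᵢ | A·x̄ᵢ | A·ȳᵢ
bottom flange | 1000.00 | 58.00 | 5.00 | 58000.00 | 5000.00
web | 1040.00 | 4.00 | 75.00 | 4160.00 | 78000.00
top flange | 1320.00 | -47.00 | 146.00 | -62040.00 | 192720.00
Σ | 3360.00 |  |  | 120.00 | 275720.00
x_c = 120.00 / 3360.00 = 0.04 mm
y_c = 275720.00 / 3360.00 = 82.06 mm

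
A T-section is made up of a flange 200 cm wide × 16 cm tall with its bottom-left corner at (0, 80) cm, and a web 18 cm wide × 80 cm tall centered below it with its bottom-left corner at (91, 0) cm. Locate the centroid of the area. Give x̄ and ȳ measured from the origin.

web: A = 18 × 80 = 1440.00, centroid at (100.00, 40.00).
flange: A = 200 × 16 = 3200.00, centroid at (100.00, 88.00).
ΣA = 4640.00 cm²
ΣAx̄ = (1440.00)(100.00) + (3200.00)(100.00) = 464000.00 cm³
ΣAȳ = (1440.00)(40.00) + (3200.00)(88.00) = 339200.00 cm³
x̄ = 464000.00 / 4640.00 = 100.00 cm
ȳ = 339200.00 / 4640.00 = 73.10 cm

x̄ = 100.00 cm, ȳ = 73.10 cm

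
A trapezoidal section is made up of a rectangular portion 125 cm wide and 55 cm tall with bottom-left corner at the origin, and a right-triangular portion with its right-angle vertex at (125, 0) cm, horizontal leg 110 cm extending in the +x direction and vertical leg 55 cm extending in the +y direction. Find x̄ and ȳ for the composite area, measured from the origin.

x̄ = 92.80 cm, ȳ = 24.70 cm

Part | A | x̄ᵢ | ȳᵢ | A·x̄ᵢ | A·ȳᵢ
rectangular portion | 6875.00 | 62.50 | 27.50 | 429687.50 | 189062.50
triangular portion | 3025.00 | 161.67 | 18.33 | 489041.67 | 55458.33
Σ | 9900.00 |  |  | 918729.17 | 244520.83
x̄ = 918729.17 / 9900.00 = 92.80 cm
ȳ = 244520.83 / 9900.00 = 24.70 cm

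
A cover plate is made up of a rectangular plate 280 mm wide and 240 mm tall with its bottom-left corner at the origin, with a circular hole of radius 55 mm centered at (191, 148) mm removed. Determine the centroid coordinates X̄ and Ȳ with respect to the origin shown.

X̄ = 131.60 mm, Ȳ = 115.39 mm

plate: A = 280 × 240 = 67200.00, centroid at (140.00, 120.00).
hole: A = −π·55² = -9503.32, centroid at (191.00, 148.00).
ΣA = 57696.68 mm²
ΣAX̄ = (67200.00)(140.00) + (-9503.32)(191.00) = 7592866.30 mm³
ΣAȲ = (67200.00)(120.00) + (-9503.32)(148.00) = 6657508.97 mm³
X̄ = 7592866.30 / 57696.68 = 131.60 mm
Ȳ = 6657508.97 / 57696.68 = 115.39 mm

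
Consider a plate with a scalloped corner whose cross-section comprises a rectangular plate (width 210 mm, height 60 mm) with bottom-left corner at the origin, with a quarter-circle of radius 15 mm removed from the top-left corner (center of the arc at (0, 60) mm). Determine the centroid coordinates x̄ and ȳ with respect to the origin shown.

x̄ = 106.40 mm, ȳ = 29.66 mm

Part | A | x̄ᵢ | ȳᵢ | A·x̄ᵢ | A·ȳᵢ
plate | 12600.00 | 105.00 | 30.00 | 1323000.00 | 378000.00
removed quarter-circle | -176.71 | 6.37 | 53.63 | -1125.00 | -9477.88
Σ | 12423.29 |  |  | 1321875.00 | 368522.12
x̄ = 1321875.00 / 12423.29 = 106.40 mm
ȳ = 368522.12 / 12423.29 = 29.66 mm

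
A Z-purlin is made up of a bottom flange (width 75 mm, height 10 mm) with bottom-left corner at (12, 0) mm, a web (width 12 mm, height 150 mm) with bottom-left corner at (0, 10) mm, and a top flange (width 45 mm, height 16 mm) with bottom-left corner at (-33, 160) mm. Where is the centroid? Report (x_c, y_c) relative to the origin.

Part | A | x̄ᵢ | ȳᵢ | A·x̄ᵢ | A·ȳᵢ
bottom flange | 750.00 | 49.50 | 5.00 | 37125.00 | 3750.00
web | 1800.00 | 6.00 | 85.00 | 10800.00 | 153000.00
top flange | 720.00 | -10.50 | 168.00 | -7560.00 | 120960.00
Σ | 3270.00 |  |  | 40365.00 | 277710.00
x_c = 40365.00 / 3270.00 = 12.34 mm
y_c = 277710.00 / 3270.00 = 84.93 mm

x_c = 12.34 mm, y_c = 84.93 mm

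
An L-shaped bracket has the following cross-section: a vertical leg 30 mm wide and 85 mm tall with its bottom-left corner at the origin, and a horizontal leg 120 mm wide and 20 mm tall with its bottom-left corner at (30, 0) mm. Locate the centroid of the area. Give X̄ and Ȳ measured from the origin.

vertical leg: A = 30 × 85 = 2550.00, centroid at (15.00, 42.50).
horizontal leg: A = 120 × 20 = 2400.00, centroid at (90.00, 10.00).
ΣA = 4950.00 mm²
ΣAX̄ = (2550.00)(15.00) + (2400.00)(90.00) = 254250.00 mm³
ΣAȲ = (2550.00)(42.50) + (2400.00)(10.00) = 132375.00 mm³
X̄ = 254250.00 / 4950.00 = 51.36 mm
Ȳ = 132375.00 / 4950.00 = 26.74 mm

X̄ = 51.36 mm, Ȳ = 26.74 mm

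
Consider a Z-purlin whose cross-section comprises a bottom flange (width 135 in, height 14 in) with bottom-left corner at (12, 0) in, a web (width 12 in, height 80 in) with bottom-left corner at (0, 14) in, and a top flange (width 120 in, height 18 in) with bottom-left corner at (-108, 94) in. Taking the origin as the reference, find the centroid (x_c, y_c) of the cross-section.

x_c = 10.45 in, y_c = 57.40 in

Part | A | x̄ᵢ | ȳᵢ | A·x̄ᵢ | A·ȳᵢ
bottom flange | 1890.00 | 79.50 | 7.00 | 150255.00 | 13230.00
web | 960.00 | 6.00 | 54.00 | 5760.00 | 51840.00
top flange | 2160.00 | -48.00 | 103.00 | -103680.00 | 222480.00
Σ | 5010.00 |  |  | 52335.00 | 287550.00
x_c = 52335.00 / 5010.00 = 10.45 in
y_c = 287550.00 / 5010.00 = 57.40 in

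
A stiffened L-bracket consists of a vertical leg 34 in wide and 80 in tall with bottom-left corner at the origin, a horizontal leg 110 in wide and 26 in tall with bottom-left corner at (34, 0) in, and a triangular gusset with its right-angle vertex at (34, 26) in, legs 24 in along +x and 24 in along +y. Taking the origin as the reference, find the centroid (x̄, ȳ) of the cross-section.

Part | A | x̄ᵢ | ȳᵢ | A·x̄ᵢ | A·ȳᵢ
vertical leg | 2720.00 | 17.00 | 40.00 | 46240.00 | 108800.00
horizontal leg | 2860.00 | 89.00 | 13.00 | 254540.00 | 37180.00
gusset | 288.00 | 42.00 | 34.00 | 12096.00 | 9792.00
Σ | 5868.00 |  |  | 312876.00 | 155772.00
x̄ = 312876.00 / 5868.00 = 53.32 in
ȳ = 155772.00 / 5868.00 = 26.55 in

x̄ = 53.32 in, ȳ = 26.55 in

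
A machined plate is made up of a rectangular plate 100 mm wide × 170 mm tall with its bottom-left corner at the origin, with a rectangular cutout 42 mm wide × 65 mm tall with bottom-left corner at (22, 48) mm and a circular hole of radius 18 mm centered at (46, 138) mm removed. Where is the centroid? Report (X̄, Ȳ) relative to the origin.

plate: A = 100 × 170 = 17000.00, centroid at (50.00, 85.00).
hole 1: A = −(42 × 65) = -2730.00, centroid at (43.00, 80.50).
hole 2: A = −π·18² = -1017.88, centroid at (46.00, 138.00).
ΣA = 13252.12 mm², ΣAX̄ = 685787.70 mm³, ΣAȲ = 1084768.11 mm³.
X̄ = 685787.70/13252.12 = 51.75 mm; Ȳ = 1084768.11/13252.12 = 81.86 mm.

X̄ = 51.75 mm, Ȳ = 81.86 mm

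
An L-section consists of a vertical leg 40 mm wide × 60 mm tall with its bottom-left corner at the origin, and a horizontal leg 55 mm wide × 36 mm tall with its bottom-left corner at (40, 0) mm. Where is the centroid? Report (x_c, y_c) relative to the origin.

vertical leg: A = 40 × 60 = 2400.00, centroid at (20.00, 30.00).
horizontal leg: A = 55 × 36 = 1980.00, centroid at (67.50, 18.00).
ΣA = 4380.00 mm²
ΣAx_c = (2400.00)(20.00) + (1980.00)(67.50) = 181650.00 mm³
ΣAy_c = (2400.00)(30.00) + (1980.00)(18.00) = 107640.00 mm³
x_c = 181650.00 / 4380.00 = 41.47 mm
y_c = 107640.00 / 4380.00 = 24.58 mm

x_c = 41.47 mm, y_c = 24.58 mm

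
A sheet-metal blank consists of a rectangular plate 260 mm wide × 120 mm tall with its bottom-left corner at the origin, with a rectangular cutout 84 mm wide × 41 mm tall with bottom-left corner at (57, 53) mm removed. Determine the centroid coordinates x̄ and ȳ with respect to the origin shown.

plate: A = 260 × 120 = 31200.00, centroid at (130.00, 60.00).
hole: A = −(84 × 41) = -3444.00, centroid at (99.00, 73.50).
ΣA = 27756.00 mm²
ΣAx̄ = (31200.00)(130.00) + (-3444.00)(99.00) = 3715044.00 mm³
ΣAȳ = (31200.00)(60.00) + (-3444.00)(73.50) = 1618866.00 mm³
x̄ = 3715044.00 / 27756.00 = 133.85 mm
ȳ = 1618866.00 / 27756.00 = 58.32 mm

x̄ = 133.85 mm, ȳ = 58.32 mm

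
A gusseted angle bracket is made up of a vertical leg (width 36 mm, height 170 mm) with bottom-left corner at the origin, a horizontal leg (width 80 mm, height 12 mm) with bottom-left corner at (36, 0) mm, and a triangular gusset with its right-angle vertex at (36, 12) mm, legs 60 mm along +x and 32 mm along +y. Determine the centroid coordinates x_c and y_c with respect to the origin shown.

x_c = 29.46 mm, y_c = 68.12 mm

Part | A | x̄ᵢ | ȳᵢ | A·x̄ᵢ | A·ȳᵢ
vertical leg | 6120.00 | 18.00 | 85.00 | 110160.00 | 520200.00
horizontal leg | 960.00 | 76.00 | 6.00 | 72960.00 | 5760.00
gusset | 960.00 | 56.00 | 22.67 | 53760.00 | 21760.00
Σ | 8040.00 |  |  | 236880.00 | 547720.00
x_c = 236880.00 / 8040.00 = 29.46 mm
y_c = 547720.00 / 8040.00 = 68.12 mm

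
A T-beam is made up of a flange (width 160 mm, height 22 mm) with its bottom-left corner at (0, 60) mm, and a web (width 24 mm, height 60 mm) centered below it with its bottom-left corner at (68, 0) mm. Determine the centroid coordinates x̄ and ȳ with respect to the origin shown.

x̄ = 80.00 mm, ȳ = 59.10 mm

web: A = 24 × 60 = 1440.00, centroid at (80.00, 30.00).
flange: A = 160 × 22 = 3520.00, centroid at (80.00, 71.00).
ΣA = 4960.00 mm²
ΣAx̄ = (1440.00)(80.00) + (3520.00)(80.00) = 396800.00 mm³
ΣAȳ = (1440.00)(30.00) + (3520.00)(71.00) = 293120.00 mm³
x̄ = 396800.00 / 4960.00 = 80.00 mm
ȳ = 293120.00 / 4960.00 = 59.10 mm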